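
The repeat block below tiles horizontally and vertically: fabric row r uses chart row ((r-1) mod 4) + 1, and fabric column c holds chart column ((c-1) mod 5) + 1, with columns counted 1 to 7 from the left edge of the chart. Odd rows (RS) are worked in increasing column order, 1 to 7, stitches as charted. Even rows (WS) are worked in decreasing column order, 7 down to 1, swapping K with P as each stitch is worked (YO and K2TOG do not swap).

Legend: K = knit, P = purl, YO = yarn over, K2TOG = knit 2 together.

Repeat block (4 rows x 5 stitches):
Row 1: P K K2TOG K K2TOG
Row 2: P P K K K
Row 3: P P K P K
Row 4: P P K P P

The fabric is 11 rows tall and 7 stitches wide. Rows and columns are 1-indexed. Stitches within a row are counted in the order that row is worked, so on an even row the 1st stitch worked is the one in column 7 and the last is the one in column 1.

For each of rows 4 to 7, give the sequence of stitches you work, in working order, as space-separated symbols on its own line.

== ROWS AS WORKED ==
K K K K P K K
P K K2TOG K K2TOG P K
K K P P P K K
P P K P K P P

Derivation:
Row 4: chart row 4, WS - tiled (columns 1-7): P P K P P P P; work from column 7 back to 1 with K<->P swapped.
Row 5: chart row 1, RS - tile across columns 1-7 and work as-is.
Row 6: chart row 2, WS - tiled (columns 1-7): P P K K K P P; work from column 7 back to 1 with K<->P swapped.
Row 7: chart row 3, RS - tile across columns 1-7 and work as-is.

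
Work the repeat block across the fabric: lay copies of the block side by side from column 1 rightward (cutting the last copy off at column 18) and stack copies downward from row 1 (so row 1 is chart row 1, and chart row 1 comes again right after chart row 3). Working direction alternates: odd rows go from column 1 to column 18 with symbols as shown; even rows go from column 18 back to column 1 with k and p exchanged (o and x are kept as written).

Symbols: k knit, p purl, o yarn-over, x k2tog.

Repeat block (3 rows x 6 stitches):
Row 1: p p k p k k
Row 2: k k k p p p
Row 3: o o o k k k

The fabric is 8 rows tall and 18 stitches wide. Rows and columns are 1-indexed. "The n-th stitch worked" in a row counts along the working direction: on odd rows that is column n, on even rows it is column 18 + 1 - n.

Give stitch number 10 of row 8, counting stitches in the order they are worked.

For row 8: chart row = ((8-1) mod 3) + 1 = 2; this is a WS (even) row.
Chart row 2 tiled across columns 1-18: k k k p p p k k k p p p k k k p p p
Wrong side: read the tiled row from column 18 down to 1 and exchange k with p (leave o, x).
Row 8 as worked: k k k p p p k k k p p p k k k p p p
The 10th stitch worked is p.

Stitch:
p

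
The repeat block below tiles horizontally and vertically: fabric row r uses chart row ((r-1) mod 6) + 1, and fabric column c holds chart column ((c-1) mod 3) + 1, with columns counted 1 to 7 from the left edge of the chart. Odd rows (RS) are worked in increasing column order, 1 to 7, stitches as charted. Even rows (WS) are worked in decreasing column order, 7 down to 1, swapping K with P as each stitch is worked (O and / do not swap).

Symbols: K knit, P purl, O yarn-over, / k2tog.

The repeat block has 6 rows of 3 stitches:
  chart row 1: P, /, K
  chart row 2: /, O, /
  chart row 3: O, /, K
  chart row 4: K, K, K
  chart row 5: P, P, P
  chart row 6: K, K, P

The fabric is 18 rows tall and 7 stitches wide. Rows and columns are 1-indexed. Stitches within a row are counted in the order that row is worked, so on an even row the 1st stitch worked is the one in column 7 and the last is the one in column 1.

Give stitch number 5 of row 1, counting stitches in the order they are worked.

Row 1: (1-1) mod 6 = 0, so use chart row 1. Odd row -> RS.
Chart row 1 tiled across columns 1-7: P / K P / K P
RS: work column 1 to column 7, symbols as charted — the tiled row is the row as worked.
The 5th stitch worked is /.

Stitch:
/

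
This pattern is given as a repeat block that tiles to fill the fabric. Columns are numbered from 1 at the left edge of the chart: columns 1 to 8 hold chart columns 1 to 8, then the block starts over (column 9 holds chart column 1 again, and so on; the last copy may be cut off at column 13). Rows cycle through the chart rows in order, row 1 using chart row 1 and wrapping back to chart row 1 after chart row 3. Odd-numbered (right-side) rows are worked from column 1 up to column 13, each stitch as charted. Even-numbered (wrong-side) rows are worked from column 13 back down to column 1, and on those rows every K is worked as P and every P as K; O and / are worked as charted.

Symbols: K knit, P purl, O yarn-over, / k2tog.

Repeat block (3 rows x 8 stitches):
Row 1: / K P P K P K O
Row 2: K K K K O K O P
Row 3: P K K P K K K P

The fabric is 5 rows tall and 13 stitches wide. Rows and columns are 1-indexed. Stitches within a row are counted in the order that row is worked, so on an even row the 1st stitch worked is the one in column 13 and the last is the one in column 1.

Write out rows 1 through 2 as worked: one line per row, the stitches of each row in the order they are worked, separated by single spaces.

== ROWS AS WORKED ==
/ K P P K P K O / K P P K
O P P P P K O P O P P P P

Derivation:
Row 1: chart row 1, RS - tile across columns 1-13 and work as-is.
Row 2: chart row 2, WS - tiled (columns 1-13): K K K K O K O P K K K K O; work from column 13 back to 1 with K<->P swapped.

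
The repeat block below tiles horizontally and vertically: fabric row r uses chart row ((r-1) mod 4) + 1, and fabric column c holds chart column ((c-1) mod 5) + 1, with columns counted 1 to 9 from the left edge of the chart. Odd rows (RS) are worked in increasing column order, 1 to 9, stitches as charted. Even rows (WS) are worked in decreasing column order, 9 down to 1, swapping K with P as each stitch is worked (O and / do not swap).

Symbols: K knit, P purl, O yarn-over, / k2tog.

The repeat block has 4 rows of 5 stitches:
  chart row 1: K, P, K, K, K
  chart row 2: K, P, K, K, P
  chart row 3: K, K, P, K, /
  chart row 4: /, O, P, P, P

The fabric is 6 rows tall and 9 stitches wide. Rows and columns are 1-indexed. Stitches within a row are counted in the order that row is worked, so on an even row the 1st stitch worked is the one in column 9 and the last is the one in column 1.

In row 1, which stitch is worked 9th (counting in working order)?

== STITCH ==
K

Derivation:
Row 1: (1-1) mod 4 = 0, so use chart row 1. Odd row -> RS.
Chart row 1 tiled across columns 1-9: K P K K K K P K K
RS row: no reversal, no swap; stitch n worked = column n.
The 9th stitch worked is K.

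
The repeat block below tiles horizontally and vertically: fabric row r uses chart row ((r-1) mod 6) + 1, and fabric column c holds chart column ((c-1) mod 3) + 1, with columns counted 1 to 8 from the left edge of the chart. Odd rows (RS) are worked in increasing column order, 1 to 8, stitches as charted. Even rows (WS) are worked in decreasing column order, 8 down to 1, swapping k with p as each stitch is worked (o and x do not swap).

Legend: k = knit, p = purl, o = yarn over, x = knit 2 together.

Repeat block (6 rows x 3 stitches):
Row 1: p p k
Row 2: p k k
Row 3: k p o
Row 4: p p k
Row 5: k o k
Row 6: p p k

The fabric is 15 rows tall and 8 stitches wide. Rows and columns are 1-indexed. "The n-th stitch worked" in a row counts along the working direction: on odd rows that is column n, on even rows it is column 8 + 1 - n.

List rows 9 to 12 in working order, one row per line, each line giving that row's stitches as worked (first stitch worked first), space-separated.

Row 9: chart row 3, RS - tile across columns 1-8 and work as-is.
Row 10: chart row 4, WS - tiled (columns 1-8): p p k p p k p p; work from column 8 back to 1 with k<->p swapped.
Row 11: chart row 5, RS - tile across columns 1-8 and work as-is.
Row 12: chart row 6, WS - tiled (columns 1-8): p p k p p k p p; work from column 8 back to 1 with k<->p swapped.

Result:
k p o k p o k p
k k p k k p k k
k o k k o k k o
k k p k k p k k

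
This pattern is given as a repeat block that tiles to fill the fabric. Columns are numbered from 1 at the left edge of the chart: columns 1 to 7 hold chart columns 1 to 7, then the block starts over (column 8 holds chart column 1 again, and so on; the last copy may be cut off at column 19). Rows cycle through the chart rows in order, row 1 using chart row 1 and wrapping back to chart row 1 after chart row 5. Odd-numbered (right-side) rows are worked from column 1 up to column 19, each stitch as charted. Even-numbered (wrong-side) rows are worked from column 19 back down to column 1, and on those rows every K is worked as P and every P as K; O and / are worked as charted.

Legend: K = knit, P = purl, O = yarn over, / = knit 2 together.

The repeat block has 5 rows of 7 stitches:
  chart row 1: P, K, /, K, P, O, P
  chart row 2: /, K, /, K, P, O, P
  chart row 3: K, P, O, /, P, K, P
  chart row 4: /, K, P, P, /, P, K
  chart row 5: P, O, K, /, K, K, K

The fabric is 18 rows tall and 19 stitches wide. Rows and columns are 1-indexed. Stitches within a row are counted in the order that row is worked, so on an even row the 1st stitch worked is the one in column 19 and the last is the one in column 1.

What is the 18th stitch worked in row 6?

== STITCH ==
P

Derivation:
Row 6 uses chart row ((6-1) mod 5)+1 = 1. Row 6 is even, so WS.
Chart row 1 tiled across columns 1-19: P K / K P O P P K / K P O P P K / K P
WS row: flip the tiled sequence (start at column 19) and apply K<->P; O and / stay.
Row 6 as worked: K P / P K K O K P / P K K O K P / P K
The 18th stitch worked is P.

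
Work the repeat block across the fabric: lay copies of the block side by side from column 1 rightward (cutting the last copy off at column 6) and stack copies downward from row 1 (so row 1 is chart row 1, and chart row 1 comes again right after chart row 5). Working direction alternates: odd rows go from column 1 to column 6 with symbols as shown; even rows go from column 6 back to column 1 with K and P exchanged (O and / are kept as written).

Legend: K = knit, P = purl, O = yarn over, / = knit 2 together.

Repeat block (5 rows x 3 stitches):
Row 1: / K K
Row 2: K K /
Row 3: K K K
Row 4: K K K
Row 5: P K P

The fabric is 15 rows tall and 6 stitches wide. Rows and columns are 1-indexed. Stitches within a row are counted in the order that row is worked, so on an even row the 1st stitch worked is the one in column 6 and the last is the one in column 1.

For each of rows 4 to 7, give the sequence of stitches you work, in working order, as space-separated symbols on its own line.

Row 4: chart row 4, WS - tiled (columns 1-6): K K K K K K; work from column 6 back to 1 with K<->P swapped.
Row 5: chart row 5, RS - tile across columns 1-6 and work as-is.
Row 6: chart row 1, WS - tiled (columns 1-6): / K K / K K; work from column 6 back to 1 with K<->P swapped.
Row 7: chart row 2, RS - tile across columns 1-6 and work as-is.

Result:
P P P P P P
P K P P K P
P P / P P /
K K / K K /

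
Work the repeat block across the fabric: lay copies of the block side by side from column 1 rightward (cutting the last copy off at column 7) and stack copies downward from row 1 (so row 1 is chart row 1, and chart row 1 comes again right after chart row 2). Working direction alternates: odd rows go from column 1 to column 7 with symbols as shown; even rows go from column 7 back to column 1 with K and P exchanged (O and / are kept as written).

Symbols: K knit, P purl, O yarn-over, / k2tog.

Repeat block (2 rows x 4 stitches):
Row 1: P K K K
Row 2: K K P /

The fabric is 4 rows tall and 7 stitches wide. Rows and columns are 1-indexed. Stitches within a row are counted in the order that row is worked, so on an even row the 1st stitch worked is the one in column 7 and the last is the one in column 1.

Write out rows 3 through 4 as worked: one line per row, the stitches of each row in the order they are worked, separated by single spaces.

Row 3: chart row 1, RS - tile across columns 1-7 and work as-is.
Row 4: chart row 2, WS - tiled (columns 1-7): K K P / K K P; work from column 7 back to 1 with K<->P swapped.

Result:
P K K K P K K
K P P / K P P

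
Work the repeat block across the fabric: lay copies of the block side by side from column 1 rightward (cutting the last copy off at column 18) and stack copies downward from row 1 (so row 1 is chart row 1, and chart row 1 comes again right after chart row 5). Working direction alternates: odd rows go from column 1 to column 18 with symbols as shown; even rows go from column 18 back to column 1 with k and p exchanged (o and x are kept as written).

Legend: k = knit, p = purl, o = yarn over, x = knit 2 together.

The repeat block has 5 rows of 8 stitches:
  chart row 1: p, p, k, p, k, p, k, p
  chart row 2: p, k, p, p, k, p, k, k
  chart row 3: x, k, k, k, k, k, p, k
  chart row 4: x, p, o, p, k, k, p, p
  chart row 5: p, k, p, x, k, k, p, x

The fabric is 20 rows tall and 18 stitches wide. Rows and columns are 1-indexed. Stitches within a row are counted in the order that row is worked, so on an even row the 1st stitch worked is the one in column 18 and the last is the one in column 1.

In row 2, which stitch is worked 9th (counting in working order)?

For row 2: chart row = ((2-1) mod 5) + 1 = 2; this is a WS (even) row.
Chart row 2 tiled across columns 1-18: p k p p k p k k p k p p k p k k p k
WS: work from column 18 back to column 1 (reverse the tiled row), swapping k<->p (o and x unchanged).
Row 2 as worked: p k p p k p k k p k p p k p k k p k
Counting 9 along the worked row gives p.

Stitch:
p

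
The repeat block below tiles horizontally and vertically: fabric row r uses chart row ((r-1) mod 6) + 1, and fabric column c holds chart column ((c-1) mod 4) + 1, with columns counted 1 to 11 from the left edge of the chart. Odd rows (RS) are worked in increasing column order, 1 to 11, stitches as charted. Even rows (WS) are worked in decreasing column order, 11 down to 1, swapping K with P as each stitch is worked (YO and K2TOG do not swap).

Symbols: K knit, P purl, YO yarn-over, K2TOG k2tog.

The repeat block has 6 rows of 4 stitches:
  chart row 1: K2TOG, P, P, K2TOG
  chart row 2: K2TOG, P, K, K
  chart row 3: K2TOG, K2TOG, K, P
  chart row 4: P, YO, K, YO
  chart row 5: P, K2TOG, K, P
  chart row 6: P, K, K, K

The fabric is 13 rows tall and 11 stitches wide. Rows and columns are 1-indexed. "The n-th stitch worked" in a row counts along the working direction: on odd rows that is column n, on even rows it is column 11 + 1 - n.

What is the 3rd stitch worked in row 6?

Row 6 uses chart row ((6-1) mod 6)+1 = 6. Row 6 is even, so WS.
Chart row 6 tiled across columns 1-11: P K K K P K K K P K K
Wrong side: read the tiled row from column 11 down to 1 and exchange K with P (leave YO, K2TOG).
Row 6 as worked: P P K P P P K P P P K
The 3rd stitch worked is K.

Result:
K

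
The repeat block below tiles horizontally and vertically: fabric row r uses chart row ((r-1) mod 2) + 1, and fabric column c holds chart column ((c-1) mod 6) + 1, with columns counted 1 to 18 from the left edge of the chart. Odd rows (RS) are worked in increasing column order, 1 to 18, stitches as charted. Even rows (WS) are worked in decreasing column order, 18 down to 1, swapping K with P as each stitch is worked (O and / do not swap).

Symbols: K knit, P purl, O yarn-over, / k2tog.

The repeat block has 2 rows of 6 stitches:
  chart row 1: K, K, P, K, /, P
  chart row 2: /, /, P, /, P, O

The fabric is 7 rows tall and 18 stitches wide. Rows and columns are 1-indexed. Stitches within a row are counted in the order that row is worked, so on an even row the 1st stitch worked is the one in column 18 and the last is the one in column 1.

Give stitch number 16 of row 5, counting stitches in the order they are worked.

Stitch:
K

Derivation:
For row 5: chart row = ((5-1) mod 2) + 1 = 1; this is a RS (odd) row.
Chart row 1 tiled across columns 1-18: K K P K / P K K P K / P K K P K / P
RS row: no reversal, no swap; stitch n worked = column n.
The 16th stitch worked is K.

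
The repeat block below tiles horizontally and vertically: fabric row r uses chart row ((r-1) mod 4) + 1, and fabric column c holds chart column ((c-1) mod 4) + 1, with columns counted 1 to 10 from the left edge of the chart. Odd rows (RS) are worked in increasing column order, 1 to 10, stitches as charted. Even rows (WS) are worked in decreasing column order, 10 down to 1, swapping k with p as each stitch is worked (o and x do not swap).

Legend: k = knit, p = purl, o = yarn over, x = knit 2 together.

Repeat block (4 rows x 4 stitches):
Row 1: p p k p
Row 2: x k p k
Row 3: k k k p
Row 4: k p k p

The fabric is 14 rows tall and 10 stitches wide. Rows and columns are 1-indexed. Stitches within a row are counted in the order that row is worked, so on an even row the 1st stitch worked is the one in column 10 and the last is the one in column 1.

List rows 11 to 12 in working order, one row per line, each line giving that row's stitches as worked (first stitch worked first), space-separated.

Rows as worked:
k k k p k k k p k k
k p k p k p k p k p

Derivation:
Row 11: chart row 3, RS - tile across columns 1-10 and work as-is.
Row 12: chart row 4, WS - tiled (columns 1-10): k p k p k p k p k p; work from column 10 back to 1 with k<->p swapped.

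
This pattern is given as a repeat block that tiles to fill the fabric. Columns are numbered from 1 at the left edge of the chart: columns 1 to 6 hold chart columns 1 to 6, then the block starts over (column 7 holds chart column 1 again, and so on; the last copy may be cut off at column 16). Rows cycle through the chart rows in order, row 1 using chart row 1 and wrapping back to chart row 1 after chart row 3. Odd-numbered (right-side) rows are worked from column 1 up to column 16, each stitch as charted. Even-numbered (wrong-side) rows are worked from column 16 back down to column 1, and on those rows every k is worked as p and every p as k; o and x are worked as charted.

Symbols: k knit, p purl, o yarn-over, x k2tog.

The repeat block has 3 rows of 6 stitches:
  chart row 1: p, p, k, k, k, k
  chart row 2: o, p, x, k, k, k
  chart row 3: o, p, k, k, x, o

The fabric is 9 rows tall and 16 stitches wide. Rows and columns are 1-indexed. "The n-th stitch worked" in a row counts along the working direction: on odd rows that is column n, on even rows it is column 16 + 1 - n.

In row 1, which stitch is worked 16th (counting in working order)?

Stitch:
k

Derivation:
Row 1 uses chart row ((1-1) mod 3)+1 = 1. Row 1 is odd, so RS.
Chart row 1 tiled across columns 1-16: p p k k k k p p k k k k p p k k
RS: work column 1 to column 16, symbols as charted — the tiled row is the row as worked.
Counting 16 along the worked row gives k.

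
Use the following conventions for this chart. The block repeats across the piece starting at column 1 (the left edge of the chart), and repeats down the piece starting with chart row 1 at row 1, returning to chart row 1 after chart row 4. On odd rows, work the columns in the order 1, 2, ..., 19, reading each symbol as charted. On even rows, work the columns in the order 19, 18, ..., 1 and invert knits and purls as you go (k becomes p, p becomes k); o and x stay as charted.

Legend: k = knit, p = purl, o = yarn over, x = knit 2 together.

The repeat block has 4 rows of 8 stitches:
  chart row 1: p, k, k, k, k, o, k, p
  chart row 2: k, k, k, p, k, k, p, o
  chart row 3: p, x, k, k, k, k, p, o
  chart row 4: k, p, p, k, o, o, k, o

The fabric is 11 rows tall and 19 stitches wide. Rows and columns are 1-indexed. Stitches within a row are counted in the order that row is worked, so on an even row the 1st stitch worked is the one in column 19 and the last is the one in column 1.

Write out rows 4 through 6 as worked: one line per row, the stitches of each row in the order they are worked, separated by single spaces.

Row 4: chart row 4, WS - tiled (columns 1-19): k p p k o o k o k p p k o o k o k p p; work from column 19 back to 1 with k<->p swapped.
Row 5: chart row 1, RS - tile across columns 1-19 and work as-is.
Row 6: chart row 2, WS - tiled (columns 1-19): k k k p k k p o k k k p k k p o k k k; work from column 19 back to 1 with k<->p swapped.

== ROWS AS WORKED ==
k k p o p o o p k k p o p o o p k k p
p k k k k o k p p k k k k o k p p k k
p p p o k p p k p p p o k p p k p p p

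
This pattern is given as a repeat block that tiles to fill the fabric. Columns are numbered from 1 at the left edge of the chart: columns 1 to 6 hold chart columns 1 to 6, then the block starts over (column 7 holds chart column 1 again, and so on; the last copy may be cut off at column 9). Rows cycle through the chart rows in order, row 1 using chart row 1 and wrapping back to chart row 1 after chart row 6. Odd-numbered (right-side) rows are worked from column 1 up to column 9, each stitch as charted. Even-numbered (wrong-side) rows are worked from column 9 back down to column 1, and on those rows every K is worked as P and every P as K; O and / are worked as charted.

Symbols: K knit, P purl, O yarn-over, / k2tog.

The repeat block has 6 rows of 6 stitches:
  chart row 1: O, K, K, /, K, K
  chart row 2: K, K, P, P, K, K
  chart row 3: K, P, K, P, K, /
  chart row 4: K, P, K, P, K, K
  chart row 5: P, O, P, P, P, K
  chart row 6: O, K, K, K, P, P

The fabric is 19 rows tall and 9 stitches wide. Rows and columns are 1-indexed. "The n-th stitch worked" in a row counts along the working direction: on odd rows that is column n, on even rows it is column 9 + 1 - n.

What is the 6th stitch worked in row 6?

Row 6 uses chart row ((6-1) mod 6)+1 = 6. Row 6 is even, so WS.
Chart row 6 tiled across columns 1-9: O K K K P P O K K
WS: work from column 9 back to column 1 (reverse the tiled row), swapping K<->P (O and / unchanged).
Row 6 as worked: P P O K K P P P O
The 6th stitch worked is P.

Stitch:
P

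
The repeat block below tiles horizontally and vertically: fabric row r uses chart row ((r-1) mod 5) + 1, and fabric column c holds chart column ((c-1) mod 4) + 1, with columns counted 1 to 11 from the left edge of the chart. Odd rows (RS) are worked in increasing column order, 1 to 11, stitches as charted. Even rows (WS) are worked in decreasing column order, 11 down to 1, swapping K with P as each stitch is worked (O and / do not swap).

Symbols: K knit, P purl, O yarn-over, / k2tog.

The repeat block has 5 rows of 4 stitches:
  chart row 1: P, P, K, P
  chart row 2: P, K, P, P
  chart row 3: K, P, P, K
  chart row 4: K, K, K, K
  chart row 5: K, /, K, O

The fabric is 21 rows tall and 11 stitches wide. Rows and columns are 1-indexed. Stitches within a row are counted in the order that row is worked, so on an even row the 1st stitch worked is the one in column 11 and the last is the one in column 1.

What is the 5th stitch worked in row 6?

== STITCH ==
P

Derivation:
For row 6: chart row = ((6-1) mod 5) + 1 = 1; this is a WS (even) row.
Chart row 1 tiled across columns 1-11: P P K P P P K P P P K
Wrong side: read the tiled row from column 11 down to 1 and exchange K with P (leave O, /).
Row 6 as worked: P K K K P K K K P K K
Stitch 5 in working order -> P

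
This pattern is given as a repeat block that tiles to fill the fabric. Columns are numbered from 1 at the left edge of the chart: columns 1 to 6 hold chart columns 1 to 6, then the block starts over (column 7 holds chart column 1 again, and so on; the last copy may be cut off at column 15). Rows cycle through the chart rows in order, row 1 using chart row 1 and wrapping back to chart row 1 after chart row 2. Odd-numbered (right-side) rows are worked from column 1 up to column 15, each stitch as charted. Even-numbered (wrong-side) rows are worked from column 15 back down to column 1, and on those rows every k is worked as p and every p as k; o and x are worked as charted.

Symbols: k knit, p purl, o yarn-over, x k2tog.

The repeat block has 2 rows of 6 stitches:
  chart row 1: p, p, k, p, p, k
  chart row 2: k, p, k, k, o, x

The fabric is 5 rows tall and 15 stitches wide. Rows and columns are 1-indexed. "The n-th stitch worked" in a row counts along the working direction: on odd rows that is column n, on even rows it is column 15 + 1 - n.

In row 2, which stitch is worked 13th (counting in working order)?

For row 2: chart row = ((2-1) mod 2) + 1 = 2; this is a WS (even) row.
Chart row 2 tiled across columns 1-15: k p k k o x k p k k o x k p k
WS: work from column 15 back to column 1 (reverse the tiled row), swapping k<->p (o and x unchanged).
Row 2 as worked: p k p x o p p k p x o p p k p
The 13th stitch worked is p.

== STITCH ==
p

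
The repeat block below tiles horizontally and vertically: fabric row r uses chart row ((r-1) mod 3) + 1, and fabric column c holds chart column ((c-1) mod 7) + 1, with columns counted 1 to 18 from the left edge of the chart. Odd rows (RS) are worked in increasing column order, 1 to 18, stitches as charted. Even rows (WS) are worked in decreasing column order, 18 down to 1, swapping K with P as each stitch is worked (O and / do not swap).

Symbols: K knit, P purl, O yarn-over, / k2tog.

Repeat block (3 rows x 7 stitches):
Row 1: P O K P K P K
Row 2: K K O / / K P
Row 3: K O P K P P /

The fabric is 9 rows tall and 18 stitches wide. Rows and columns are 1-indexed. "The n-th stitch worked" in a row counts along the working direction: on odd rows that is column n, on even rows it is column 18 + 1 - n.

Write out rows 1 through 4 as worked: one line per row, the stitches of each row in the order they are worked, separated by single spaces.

Row 1: chart row 1, RS - tile across columns 1-18 and work as-is.
Row 2: chart row 2, WS - tiled (columns 1-18): K K O / / K P K K O / / K P K K O /; work from column 18 back to 1 with K<->P swapped.
Row 3: chart row 3, RS - tile across columns 1-18 and work as-is.
Row 4: chart row 1, WS - tiled (columns 1-18): P O K P K P K P O K P K P K P O K P; work from column 18 back to 1 with K<->P swapped.

Result:
P O K P K P K P O K P K P K P O K P
/ O P P K P / / O P P K P / / O P P
K O P K P P / K O P K P P / K O P K
K P O K P K P K P O K P K P K P O K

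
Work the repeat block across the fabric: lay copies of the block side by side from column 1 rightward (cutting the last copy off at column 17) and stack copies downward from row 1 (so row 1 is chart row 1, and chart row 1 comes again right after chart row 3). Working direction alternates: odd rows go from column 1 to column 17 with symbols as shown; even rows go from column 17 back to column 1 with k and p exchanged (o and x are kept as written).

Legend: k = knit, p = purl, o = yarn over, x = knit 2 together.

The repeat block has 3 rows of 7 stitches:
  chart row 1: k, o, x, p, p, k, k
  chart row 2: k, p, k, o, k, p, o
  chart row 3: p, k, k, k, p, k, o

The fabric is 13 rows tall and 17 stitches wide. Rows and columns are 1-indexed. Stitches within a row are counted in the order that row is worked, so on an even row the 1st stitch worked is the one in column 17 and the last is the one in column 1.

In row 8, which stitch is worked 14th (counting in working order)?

Result:
o

Derivation:
Row 8 uses chart row ((8-1) mod 3)+1 = 2. Row 8 is even, so WS.
Chart row 2 tiled across columns 1-17: k p k o k p o k p k o k p o k p k
Wrong side: read the tiled row from column 17 down to 1 and exchange k with p (leave o, x).
Row 8 as worked: p k p o k p o p k p o k p o p k p
Stitch 14 in working order -> o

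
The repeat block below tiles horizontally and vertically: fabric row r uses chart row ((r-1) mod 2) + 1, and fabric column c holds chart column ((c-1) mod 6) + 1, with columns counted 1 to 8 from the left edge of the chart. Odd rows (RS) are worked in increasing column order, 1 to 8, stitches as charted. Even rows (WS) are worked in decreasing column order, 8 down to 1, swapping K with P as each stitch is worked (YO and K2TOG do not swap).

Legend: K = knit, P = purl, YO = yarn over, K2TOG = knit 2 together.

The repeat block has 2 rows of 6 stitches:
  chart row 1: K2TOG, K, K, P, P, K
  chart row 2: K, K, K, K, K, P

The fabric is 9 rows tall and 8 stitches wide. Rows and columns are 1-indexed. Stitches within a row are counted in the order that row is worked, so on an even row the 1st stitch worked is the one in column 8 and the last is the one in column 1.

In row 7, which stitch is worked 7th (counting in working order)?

Stitch:
K2TOG

Derivation:
Row 7: (7-1) mod 2 = 0, so use chart row 1. Odd row -> RS.
Chart row 1 tiled across columns 1-8: K2TOG K K P P K K2TOG K
RS: work column 1 to column 8, symbols as charted — the tiled row is the row as worked.
Stitch 7 in working order -> K2TOG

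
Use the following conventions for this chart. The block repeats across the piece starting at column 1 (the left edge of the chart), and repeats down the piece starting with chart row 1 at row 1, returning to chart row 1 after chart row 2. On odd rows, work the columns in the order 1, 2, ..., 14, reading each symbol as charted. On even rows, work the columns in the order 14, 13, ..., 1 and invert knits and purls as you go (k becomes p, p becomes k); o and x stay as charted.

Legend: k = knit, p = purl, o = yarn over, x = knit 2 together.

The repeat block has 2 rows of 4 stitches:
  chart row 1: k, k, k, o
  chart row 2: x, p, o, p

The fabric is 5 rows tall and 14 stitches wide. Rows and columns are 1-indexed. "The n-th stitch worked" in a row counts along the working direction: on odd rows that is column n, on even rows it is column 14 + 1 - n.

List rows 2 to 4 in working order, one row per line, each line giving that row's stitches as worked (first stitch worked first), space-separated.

Row 2: chart row 2, WS - tiled (columns 1-14): x p o p x p o p x p o p x p; work from column 14 back to 1 with k<->p swapped.
Row 3: chart row 1, RS - tile across columns 1-14 and work as-is.
Row 4: chart row 2, WS - tiled (columns 1-14): x p o p x p o p x p o p x p; work from column 14 back to 1 with k<->p swapped.

== ROWS AS WORKED ==
k x k o k x k o k x k o k x
k k k o k k k o k k k o k k
k x k o k x k o k x k o k x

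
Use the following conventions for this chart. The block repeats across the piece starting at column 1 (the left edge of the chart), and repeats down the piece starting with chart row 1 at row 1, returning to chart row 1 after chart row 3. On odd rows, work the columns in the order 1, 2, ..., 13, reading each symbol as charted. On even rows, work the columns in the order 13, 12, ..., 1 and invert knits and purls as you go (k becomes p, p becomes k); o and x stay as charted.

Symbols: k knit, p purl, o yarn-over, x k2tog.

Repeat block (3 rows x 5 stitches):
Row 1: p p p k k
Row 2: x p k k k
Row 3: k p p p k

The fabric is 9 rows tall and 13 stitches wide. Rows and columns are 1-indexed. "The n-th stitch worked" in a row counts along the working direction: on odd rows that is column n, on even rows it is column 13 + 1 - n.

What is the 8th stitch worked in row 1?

Result:
p

Derivation:
For row 1: chart row = ((1-1) mod 3) + 1 = 1; this is a RS (odd) row.
Chart row 1 tiled across columns 1-13: p p p k k p p p k k p p p
RS row: no reversal, no swap; stitch n worked = column n.
The 8th stitch worked is p.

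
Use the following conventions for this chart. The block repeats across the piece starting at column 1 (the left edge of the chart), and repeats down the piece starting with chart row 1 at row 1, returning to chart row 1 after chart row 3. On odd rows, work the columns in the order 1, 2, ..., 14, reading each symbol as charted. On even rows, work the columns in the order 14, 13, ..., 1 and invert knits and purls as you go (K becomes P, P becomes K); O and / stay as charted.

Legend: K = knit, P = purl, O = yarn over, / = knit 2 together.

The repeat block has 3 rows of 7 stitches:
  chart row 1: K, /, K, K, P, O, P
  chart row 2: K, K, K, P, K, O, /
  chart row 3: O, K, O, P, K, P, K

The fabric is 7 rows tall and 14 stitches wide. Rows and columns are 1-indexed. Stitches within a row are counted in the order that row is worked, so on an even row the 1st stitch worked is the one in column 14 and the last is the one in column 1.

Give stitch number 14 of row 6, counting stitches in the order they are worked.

For row 6: chart row = ((6-1) mod 3) + 1 = 3; this is a WS (even) row.
Chart row 3 tiled across columns 1-14: O K O P K P K O K O P K P K
WS row: flip the tiled sequence (start at column 14) and apply K<->P; O and / stay.
Row 6 as worked: P K P K O P O P K P K O P O
The 14th stitch worked is O.

Result:
O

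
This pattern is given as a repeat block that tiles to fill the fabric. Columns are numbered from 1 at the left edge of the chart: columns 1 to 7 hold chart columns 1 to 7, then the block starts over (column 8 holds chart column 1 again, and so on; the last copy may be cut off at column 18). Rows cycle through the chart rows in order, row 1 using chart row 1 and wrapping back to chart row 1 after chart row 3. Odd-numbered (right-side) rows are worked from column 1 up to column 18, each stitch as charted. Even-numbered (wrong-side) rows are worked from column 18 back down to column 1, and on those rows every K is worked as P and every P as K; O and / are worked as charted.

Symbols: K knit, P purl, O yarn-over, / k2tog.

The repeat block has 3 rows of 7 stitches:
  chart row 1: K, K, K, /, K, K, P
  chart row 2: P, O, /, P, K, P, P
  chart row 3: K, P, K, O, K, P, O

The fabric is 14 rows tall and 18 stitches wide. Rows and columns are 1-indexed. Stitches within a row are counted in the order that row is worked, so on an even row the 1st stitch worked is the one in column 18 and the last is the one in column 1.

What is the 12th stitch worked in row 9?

Stitch:
K

Derivation:
For row 9: chart row = ((9-1) mod 3) + 1 = 3; this is a RS (odd) row.
Chart row 3 tiled across columns 1-18: K P K O K P O K P K O K P O K P K O
RS row: no reversal, no swap; stitch n worked = column n.
Counting 12 along the worked row gives K.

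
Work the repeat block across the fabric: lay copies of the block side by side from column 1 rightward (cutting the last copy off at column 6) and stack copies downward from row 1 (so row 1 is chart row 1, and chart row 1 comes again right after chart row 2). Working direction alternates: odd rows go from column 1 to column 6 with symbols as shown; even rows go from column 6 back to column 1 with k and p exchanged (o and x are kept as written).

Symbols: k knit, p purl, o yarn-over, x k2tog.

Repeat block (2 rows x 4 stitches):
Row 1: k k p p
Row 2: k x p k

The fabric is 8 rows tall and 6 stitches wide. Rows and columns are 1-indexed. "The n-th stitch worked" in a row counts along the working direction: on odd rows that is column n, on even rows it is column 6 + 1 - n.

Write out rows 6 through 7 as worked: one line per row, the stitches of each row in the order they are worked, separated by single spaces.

Row 6: chart row 2, WS - tiled (columns 1-6): k x p k k x; work from column 6 back to 1 with k<->p swapped.
Row 7: chart row 1, RS - tile across columns 1-6 and work as-is.

Rows as worked:
x p p k x p
k k p p k k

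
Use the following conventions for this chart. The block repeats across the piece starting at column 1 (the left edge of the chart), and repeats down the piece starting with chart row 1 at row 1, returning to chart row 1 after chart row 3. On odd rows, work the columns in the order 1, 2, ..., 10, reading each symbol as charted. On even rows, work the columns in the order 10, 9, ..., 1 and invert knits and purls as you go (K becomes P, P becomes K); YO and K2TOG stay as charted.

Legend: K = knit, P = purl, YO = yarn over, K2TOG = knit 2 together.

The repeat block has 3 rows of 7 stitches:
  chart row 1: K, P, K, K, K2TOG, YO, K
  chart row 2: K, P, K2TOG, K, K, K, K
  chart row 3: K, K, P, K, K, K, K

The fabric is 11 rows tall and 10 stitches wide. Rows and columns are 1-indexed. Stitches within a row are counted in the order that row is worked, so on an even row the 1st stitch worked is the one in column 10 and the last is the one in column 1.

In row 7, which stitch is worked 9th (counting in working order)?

Result:
P

Derivation:
Row 7: (7-1) mod 3 = 0, so use chart row 1. Odd row -> RS.
Chart row 1 tiled across columns 1-10: K P K K K2TOG YO K K P K
RS row: no reversal, no swap; stitch n worked = column n.
Stitch 9 in working order -> P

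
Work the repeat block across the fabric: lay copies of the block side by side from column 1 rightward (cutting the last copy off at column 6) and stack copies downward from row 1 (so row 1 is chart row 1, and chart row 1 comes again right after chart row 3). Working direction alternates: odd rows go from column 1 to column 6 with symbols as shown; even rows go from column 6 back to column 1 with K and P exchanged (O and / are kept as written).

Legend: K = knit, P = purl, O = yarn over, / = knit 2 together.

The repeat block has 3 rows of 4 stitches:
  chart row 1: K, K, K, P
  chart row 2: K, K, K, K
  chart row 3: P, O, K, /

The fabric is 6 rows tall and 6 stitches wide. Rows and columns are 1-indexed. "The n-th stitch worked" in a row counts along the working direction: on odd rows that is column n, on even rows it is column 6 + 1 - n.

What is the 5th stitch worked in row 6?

Row 6: (6-1) mod 3 = 2, so use chart row 3. Even row -> WS.
Chart row 3 tiled across columns 1-6: P O K / P O
WS row: flip the tiled sequence (start at column 6) and apply K<->P; O and / stay.
Row 6 as worked: O K / P O K
The 5th stitch worked is O.

Result:
O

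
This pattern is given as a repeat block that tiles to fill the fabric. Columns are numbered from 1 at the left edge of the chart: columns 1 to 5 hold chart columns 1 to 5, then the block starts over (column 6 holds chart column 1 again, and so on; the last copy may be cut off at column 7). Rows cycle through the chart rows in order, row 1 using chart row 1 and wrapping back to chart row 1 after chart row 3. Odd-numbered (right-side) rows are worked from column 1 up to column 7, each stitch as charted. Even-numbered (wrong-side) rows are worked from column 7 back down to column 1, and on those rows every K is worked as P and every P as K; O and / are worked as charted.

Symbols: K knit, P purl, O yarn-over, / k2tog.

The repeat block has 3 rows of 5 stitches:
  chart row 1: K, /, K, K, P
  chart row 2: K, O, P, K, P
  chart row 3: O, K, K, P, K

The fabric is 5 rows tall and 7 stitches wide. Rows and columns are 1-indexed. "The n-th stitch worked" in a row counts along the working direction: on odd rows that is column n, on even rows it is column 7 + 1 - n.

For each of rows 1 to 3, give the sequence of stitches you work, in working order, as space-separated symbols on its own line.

Result:
K / K K P K /
O P K P K O P
O K K P K O K

Derivation:
Row 1: chart row 1, RS - tile across columns 1-7 and work as-is.
Row 2: chart row 2, WS - tiled (columns 1-7): K O P K P K O; work from column 7 back to 1 with K<->P swapped.
Row 3: chart row 3, RS - tile across columns 1-7 and work as-is.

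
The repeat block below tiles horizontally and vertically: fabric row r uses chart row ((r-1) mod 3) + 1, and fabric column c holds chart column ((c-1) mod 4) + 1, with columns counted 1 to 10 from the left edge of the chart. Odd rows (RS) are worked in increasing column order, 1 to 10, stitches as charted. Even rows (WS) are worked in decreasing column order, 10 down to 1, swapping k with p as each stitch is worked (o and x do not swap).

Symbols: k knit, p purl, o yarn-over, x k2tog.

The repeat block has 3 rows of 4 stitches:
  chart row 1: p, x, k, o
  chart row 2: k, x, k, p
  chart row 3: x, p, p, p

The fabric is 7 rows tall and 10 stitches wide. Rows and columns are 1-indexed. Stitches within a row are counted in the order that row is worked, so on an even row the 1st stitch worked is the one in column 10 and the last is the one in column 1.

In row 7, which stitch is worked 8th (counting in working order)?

For row 7: chart row = ((7-1) mod 3) + 1 = 1; this is a RS (odd) row.
Chart row 1 tiled across columns 1-10: p x k o p x k o p x
Right side: take the tiled row as-is (worked left to right from column 1).
Stitch 8 in working order -> o

Result:
o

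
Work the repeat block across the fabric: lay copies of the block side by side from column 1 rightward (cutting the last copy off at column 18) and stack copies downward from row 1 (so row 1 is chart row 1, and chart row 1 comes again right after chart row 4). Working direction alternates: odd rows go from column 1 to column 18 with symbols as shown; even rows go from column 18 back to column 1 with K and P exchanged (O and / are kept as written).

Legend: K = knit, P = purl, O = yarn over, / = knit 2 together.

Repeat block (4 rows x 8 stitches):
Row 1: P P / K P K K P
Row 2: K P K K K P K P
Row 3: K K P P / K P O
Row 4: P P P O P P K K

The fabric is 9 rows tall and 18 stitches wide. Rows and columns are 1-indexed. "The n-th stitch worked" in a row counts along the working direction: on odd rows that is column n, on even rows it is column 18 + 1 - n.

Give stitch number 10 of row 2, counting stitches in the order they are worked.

== STITCH ==
P

Derivation:
Row 2: (2-1) mod 4 = 1, so use chart row 2. Even row -> WS.
Chart row 2 tiled across columns 1-18: K P K K K P K P K P K K K P K P K P
WS: work from column 18 back to column 1 (reverse the tiled row), swapping K<->P (O and / unchanged).
Row 2 as worked: K P K P K P P P K P K P K P P P K P
The 10th stitch worked is P.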